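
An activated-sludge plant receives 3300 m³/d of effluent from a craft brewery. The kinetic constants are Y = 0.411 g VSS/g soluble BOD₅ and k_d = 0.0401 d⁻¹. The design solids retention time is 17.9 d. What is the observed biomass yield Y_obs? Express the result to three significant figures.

Y_obs = Y / (1 + k_d θ_c) = 0.411 / (1 + 0.0401 × 17.9) = 0.411 / 1.718 = 0.2393.

Y_obs ≈ 0.239 g VSS/g soluble BOD₅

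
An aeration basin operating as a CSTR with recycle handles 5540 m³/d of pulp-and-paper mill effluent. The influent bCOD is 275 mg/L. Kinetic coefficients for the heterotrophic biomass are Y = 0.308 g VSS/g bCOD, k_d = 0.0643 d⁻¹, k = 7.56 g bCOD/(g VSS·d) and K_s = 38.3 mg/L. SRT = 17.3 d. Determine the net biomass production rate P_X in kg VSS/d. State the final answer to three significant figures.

Effluent substrate depends only on kinetics and SRT: S = K_s(1 + k_d θ_c) / [θ_c(Yk − k_d) − 1] = 38.3 × (1 + 0.0643 × 17.3) / [17.3 × (0.308 × 7.56 − 0.0643) − 1] = 80.90 / 38.17 = 2.120 mg/L.
Observed yield with endogenous decay: Y_obs = Y / (1 + k_d·θ_c) = 0.308 / (1 + 0.0643 × 17.3) = 0.308 / 2.112 = 0.1458 g VSS/g bCOD.
Mass of bCOD removed per day: Q(S₀ − S) = 5540 × 272.9 g/m³ = 1512 kg/d.
So the net sludge growth is P_X = 0.1458 × 1512 = 220.4 kg VSS/d.

P_X ≈ 220 kg VSS/d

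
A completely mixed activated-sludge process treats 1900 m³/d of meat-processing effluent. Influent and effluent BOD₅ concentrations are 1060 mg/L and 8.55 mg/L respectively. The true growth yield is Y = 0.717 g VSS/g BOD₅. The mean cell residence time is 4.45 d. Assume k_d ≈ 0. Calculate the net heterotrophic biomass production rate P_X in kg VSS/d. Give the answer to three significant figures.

P_X ≈ 1430 kg VSS/d

Since k_d ≈ 0, Y_obs = Y = 0.717 g VSS/g BOD₅.
Q·(S₀ − S) = 1900 × (1060 − 8.55) × 10⁻³ = 1998 kg/d removed.
P_X = Y_obs · Q(S₀ − S) = 0.7170 × 1998 = 1432 kg VSS/d.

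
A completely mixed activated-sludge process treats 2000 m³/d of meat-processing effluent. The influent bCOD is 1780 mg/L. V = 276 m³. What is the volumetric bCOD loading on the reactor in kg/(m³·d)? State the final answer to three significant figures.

L_v ≈ 12.9 kg bCOD/(m³·d)

Volumetric loading L_v = Q·S₀ / V = 2000 × 1780 g/m³ / 276.0 m³ = 12899 g/(m³·d) = 12.90 kg bCOD/(m³·d).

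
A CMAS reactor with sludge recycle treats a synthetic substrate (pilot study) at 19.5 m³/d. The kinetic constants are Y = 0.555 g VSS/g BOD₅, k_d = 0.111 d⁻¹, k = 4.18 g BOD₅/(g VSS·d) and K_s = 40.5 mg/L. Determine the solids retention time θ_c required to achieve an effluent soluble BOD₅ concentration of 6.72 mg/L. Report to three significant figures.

At the target effluent, Y k S/(K_s+S) = 0.555×4.18×6.72/47.22 = 0.3302 d⁻¹.
1/θ_c = 0.3302 − 0.111 = 0.2192 d⁻¹, so θ_c = 4.563 d.

θ_c ≈ 4.56 d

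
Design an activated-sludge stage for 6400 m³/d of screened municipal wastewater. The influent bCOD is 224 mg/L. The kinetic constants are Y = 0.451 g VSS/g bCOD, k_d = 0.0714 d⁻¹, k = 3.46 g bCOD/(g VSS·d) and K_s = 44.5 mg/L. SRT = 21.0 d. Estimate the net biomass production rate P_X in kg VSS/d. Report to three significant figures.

Effluent substrate depends only on kinetics and SRT: S = K_s(1 + k_d θ_c) / [θ_c(Yk − k_d) − 1] = 44.5 × (1 + 0.0714 × 21.0) / [21.0 × (0.451 × 3.46 − 0.0714) − 1] = 111.2 / 30.27 = 3.674 mg/L.
Observed yield with endogenous decay: Y_obs = Y / (1 + k_d·θ_c) = 0.451 / (1 + 0.0714 × 21.0) = 0.451 / 2.499 = 0.1804 g VSS/g bCOD.
Mass of bCOD removed per day: Q(S₀ − S) = 6400 × 220.3 g/m³ = 1410 kg/d.
P_X = Y_obs · Q(S₀ − S) = 0.1804 × 1410 = 254.4 kg VSS/d.

P_X ≈ 254 kg VSS/d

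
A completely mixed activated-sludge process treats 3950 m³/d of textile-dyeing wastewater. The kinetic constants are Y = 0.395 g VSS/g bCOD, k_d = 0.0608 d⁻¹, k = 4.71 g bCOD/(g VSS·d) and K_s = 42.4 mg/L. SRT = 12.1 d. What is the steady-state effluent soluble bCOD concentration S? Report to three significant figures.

S ≈ 3.54 mg/L

From the Monod/SRT balance for a CMAS, S = K_s·(1+k_d θ_c)/[θ_c·(Y k − k_d) − 1] = 42.4 × (1 + 0.0608 × 12.1) / [12.1 × (0.395 × 4.71 − 0.0608) − 1] = 73.59 / 20.78 = 3.542 mg/L.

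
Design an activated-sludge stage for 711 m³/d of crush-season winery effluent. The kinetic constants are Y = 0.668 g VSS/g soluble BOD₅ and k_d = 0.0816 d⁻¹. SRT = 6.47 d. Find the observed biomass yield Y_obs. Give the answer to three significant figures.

Observed yield with endogenous decay: Y_obs = Y / (1 + k_d·θ_c) = 0.668 / (1 + 0.0816 × 6.47) = 0.668 / 1.528 = 0.4372 g VSS/g soluble BOD₅.

Y_obs ≈ 0.437 g VSS/g soluble BOD₅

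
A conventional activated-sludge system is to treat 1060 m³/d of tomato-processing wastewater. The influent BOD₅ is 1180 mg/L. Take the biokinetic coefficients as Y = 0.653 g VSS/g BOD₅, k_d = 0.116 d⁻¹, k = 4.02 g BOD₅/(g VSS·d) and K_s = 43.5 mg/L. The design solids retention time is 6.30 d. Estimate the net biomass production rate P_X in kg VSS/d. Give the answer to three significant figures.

Effluent substrate depends only on kinetics and SRT: S = K_s(1 + k_d θ_c) / [θ_c(Yk − k_d) − 1] = 43.5 × (1 + 0.116 × 6.30) / [6.30 × (0.653 × 4.02 − 0.116) − 1] = 75.29 / 14.81 = 5.085 mg/L.
Observed yield with endogenous decay: Y_obs = Y / (1 + k_d·θ_c) = 0.653 / (1 + 0.116 × 6.30) = 0.653 / 1.731 = 0.3773 g VSS/g BOD₅.
ΔS = 1180 − 5.08 = 1175 mg/L, so the substrate removal rate is 1060 × 1175/1000 = 1245 kg BOD₅/d.
P_X = Y_obs · Q(S₀ − S) = 0.3773 × 1245 = 469.9 kg VSS/d.

P_X ≈ 470 kg VSS/d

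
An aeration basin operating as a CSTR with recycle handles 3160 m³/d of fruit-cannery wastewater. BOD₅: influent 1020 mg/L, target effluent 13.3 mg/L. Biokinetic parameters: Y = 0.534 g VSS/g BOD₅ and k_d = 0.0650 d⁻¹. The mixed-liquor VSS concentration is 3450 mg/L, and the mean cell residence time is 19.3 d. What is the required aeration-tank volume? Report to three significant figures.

V ≈ 4220 m³

Steady-state biomass mass balance: V·X·(1 + k_d·θ_c) = Y·Q·(S₀ − S)·θ_c, so V = 0.534 × 3160 × (1020 − 13.3) × 19.3 / [3450 × (1 + 0.0650 × 19.3)] = 3.28×10^7 / 7778 = 4215 m³.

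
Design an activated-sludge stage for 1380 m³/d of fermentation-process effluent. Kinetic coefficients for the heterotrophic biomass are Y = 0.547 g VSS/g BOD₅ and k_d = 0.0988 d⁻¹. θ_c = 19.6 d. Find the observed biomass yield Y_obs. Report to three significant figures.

Y_obs = Y / (1 + k_d θ_c) = 0.547 / (1 + 0.0988 × 19.6) = 0.547 / 2.936 = 0.1863.

Y_obs ≈ 0.186 g VSS/g BOD₅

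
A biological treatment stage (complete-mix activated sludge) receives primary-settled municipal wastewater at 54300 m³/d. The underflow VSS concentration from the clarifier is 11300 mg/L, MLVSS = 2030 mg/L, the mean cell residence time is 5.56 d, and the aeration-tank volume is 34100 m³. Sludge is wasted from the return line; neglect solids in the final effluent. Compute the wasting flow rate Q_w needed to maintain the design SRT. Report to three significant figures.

Q_w ≈ 1100 m³/d

θ_c = V·X/(Q_w·X_r) when wasting from the recycle, so Q_w = V·X/(θ_c·X_r) = 34100 × 2030 / (5.56 × 11300) = 1102 m³/d.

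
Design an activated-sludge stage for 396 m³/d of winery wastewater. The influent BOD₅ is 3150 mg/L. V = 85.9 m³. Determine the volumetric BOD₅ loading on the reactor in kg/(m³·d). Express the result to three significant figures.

L_v ≈ 14.5 kg BOD₅/(m³·d)

L_v = Q S₀ / V = 396 × 3150 × 10⁻³ / 85.90 = 14.52 kg/(m³·d).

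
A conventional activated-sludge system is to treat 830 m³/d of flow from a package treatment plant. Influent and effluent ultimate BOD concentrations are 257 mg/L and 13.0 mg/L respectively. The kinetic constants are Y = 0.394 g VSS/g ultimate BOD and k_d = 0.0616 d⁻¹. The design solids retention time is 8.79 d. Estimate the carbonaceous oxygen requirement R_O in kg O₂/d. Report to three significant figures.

R_O ≈ 129 kg O₂/d

The observed yield is Y_obs = Y/(1 + k_d·θ_c) = 0.394 / (1 + 0.0616 × 8.79) = 0.394 / 1.541 = 0.2556 g VSS per g ultimate BOD removed.
Substrate removed = Q·(S₀ − S) = 830 m³/d × (257 − 13.0) g/m³ = 2.03×10^5 g/d = 202.5 kg/d.
Net sludge production P_X = 0.2556 × 202.5 = 51.76 kg VSS/d.
Carbonaceous O₂ demand = substrate oxidised − cell-mass equivalent = 202.5 − 1.42 × 51.76 = 129.0 kg O₂/d.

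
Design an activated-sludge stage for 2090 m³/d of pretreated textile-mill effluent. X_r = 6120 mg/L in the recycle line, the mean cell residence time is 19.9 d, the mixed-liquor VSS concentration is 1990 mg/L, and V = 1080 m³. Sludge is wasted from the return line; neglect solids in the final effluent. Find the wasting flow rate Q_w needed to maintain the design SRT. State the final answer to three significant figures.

θ_c = V·X/(Q_w·X_r) when wasting from the recycle, so Q_w = V·X/(θ_c·X_r) = 1080 × 1990 / (19.9 × 6120) = 17.65 m³/d.

Q_w ≈ 17.6 m³/d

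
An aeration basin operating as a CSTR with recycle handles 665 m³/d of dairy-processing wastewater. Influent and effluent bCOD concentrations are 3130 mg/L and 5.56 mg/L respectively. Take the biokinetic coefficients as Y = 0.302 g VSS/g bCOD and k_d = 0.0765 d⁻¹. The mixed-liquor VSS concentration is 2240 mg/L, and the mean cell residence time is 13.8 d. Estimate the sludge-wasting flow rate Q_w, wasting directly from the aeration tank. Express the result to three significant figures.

Q_w ≈ 136 m³/d

Steady-state biomass mass balance: V·X·(1 + k_d·θ_c) = Y·Q·(S₀ − S)·θ_c, so V = 0.302 × 665 × (3130 − 5.56) × 13.8 / [2240 × (1 + 0.0765 × 13.8)] = 8.66×10^6 / 4605 = 1880 m³.
For wasting at MLVSS concentration, Q_w = V/θ_c = 1880/13.8 = 136.3 m³/d.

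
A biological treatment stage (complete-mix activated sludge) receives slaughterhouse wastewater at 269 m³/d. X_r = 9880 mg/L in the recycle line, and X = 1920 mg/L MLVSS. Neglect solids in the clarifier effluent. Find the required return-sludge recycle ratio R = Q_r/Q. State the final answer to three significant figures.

R ≈ 0.241

Solids balance on the clarifier gives (1+R)X = R·X_r, so R = X/(X_r − X) = 1920 / (9880 − 1920) = 0.2412.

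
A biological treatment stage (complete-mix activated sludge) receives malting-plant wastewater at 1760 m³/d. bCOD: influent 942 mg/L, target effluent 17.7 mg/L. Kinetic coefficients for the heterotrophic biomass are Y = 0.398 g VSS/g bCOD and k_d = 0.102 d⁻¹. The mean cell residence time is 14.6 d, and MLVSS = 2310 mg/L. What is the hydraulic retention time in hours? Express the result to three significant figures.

From the SRT design equation V = Y Q (S₀−S) θ_c / [X (1 + k_d θ_c)] = 0.398 × 1760 × (942 − 17.7) × 14.6 / [2310 × (1 + 0.102 × 14.6)] = 9.45×10^6 / 5750 = 1644 m³.
HRT = V/Q = 1644 m³ / 1760 m³·d⁻¹ = 0.9341 d × 24 = 22.42 h.

τ ≈ 22.4 h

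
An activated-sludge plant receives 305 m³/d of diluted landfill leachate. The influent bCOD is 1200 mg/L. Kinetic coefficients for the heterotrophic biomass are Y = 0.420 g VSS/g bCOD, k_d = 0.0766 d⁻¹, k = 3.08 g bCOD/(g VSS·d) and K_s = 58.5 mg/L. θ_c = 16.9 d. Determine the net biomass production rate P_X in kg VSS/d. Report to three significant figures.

From the Monod/SRT balance for a CMAS, S = K_s·(1+k_d θ_c)/[θ_c·(Y k − k_d) − 1] = 58.5 × (1 + 0.0766 × 16.9) / [16.9 × (0.420 × 3.08 − 0.0766) − 1] = 134.2 / 19.57 = 6.860 mg/L.
Correct the yield for decay: Y_obs = Y/(1 + k_d θ_c) = 0.420 / (1 + 0.0766 × 16.9) = 0.420 / 2.295 = 0.1830.
Mass of bCOD removed per day: Q(S₀ − S) = 305 × 1193 g/m³ = 363.9 kg/d.
Net biomass production P_X = Y_obs × Q·(S₀ − S) = 0.1830 × 363.9 = 66.61 kg VSS/d.

P_X ≈ 66.6 kg VSS/d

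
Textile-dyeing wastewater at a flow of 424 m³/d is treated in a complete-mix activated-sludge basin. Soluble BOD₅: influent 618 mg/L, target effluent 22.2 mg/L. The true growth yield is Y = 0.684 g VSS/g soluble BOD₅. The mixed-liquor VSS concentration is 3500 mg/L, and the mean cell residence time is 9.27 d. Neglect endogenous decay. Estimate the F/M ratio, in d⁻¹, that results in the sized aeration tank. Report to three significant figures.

F/M ≈ 0.164 d⁻¹

V·X = Y·Q·ΔS·θ_c gives V = 0.684 × 424 × (618 − 22.2) × 9.27 / 3500 = 457.7 m³.
F/M = applied load / biomass = Q·S₀/(V·X) = 424 × 618 / (457.7 × 3500) = 0.1636 d⁻¹.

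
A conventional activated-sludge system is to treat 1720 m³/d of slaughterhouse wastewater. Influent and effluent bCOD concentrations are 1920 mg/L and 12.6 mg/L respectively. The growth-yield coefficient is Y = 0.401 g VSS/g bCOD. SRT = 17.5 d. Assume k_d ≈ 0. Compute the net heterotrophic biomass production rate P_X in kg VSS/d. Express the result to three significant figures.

Since k_d ≈ 0, Y_obs = Y = 0.401 g VSS/g bCOD.
Substrate removed = Q·(S₀ − S) = 1720 m³/d × (1920 − 12.6) g/m³ = 3.28×10^6 g/d = 3281 kg/d.
So the net sludge growth is P_X = 0.4010 × 3281 = 1316 kg VSS/d.

P_X ≈ 1320 kg VSS/d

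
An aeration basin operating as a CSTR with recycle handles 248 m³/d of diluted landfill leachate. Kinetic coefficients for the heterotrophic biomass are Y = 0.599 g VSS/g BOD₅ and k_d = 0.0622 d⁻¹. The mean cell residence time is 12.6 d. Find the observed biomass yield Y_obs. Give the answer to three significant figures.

Y_obs ≈ 0.336 g VSS/g BOD₅

Correct the yield for decay: Y_obs = Y/(1 + k_d θ_c) = 0.599 / (1 + 0.0622 × 12.6) = 0.599 / 1.784 = 0.3358.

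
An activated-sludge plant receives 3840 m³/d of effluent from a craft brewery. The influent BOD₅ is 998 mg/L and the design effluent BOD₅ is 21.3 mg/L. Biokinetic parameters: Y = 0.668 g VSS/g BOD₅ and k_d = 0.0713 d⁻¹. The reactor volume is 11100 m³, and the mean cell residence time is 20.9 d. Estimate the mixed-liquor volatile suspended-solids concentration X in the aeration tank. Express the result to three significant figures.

X ≈ 1890 mg/L

X = Y·Q·ΔS·θ_c / [V·(1 + k_d θ_c)] = 0.668 × 3840 × (998 − 21.3) × 20.9 / [11100 × (1 + 0.0713 × 20.9)] = 1894 mg/L.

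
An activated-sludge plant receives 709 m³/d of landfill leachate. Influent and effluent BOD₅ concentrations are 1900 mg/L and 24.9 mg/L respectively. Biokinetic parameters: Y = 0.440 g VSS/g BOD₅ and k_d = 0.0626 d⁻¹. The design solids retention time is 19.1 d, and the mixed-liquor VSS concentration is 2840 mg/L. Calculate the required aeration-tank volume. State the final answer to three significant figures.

V ≈ 1790 m³

Steady-state biomass mass balance: V·X·(1 + k_d·θ_c) = Y·Q·(S₀ − S)·θ_c, so V = 0.440 × 709 × (1900 − 24.9) × 19.1 / [2840 × (1 + 0.0626 × 19.1)] = 1.12×10^7 / 6236 = 1792 m³.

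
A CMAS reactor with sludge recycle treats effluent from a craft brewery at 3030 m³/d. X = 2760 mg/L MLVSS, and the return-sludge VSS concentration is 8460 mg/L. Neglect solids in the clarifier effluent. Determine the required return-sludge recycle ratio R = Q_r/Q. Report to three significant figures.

R = Q_r/Q = X/(X_r − X) = 2760 / (8460 − 2760) = 0.4842.

R ≈ 0.484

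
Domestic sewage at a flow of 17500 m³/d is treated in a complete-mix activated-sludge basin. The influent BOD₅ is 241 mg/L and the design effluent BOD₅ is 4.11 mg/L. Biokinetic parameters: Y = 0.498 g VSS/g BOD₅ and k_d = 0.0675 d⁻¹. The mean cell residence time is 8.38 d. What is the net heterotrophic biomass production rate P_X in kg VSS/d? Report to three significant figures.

Y_obs = Y / (1 + k_d θ_c) = 0.498 / (1 + 0.0675 × 8.38) = 0.498 / 1.566 = 0.3181.
Mass of BOD₅ removed per day: Q(S₀ − S) = 17500 × 236.9 g/m³ = 4146 kg/d.
P_X = Y_obs · Q(S₀ − S) = 0.3181 × 4146 = 1319 kg VSS/d.

P_X ≈ 1320 kg VSS/d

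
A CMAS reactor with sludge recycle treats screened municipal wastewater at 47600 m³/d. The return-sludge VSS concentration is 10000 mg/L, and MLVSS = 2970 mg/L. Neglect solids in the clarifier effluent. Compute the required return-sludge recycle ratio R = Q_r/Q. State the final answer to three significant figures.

R ≈ 0.422

Mass balance around the secondary clarifier (neglecting effluent solids): R = X / (X_r − X) = 2970 / (10000 − 2970) = 0.4225.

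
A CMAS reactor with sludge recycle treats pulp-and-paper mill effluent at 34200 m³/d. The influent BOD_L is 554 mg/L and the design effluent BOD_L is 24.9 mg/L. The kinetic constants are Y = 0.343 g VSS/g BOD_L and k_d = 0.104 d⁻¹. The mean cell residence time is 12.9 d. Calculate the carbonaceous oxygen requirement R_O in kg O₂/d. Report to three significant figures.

Correct the yield for decay: Y_obs = Y/(1 + k_d θ_c) = 0.343 / (1 + 0.104 × 12.9) = 0.343 / 2.342 = 0.1465.
Substrate removed = Q·(S₀ − S) = 34200 m³/d × (554 − 24.9) g/m³ = 1.81×10^7 g/d = 18095 kg/d.
P_X = Y_obs·Q·(S₀ − S) = 0.1465 × 18095 = 2651 kg VSS/d.
R_O = Q·(S₀ − S) − 1.42·P_X = 18095 − 1.42 × 2651 = 14331 kg O₂/d.

R_O ≈ 14300 kg O₂/d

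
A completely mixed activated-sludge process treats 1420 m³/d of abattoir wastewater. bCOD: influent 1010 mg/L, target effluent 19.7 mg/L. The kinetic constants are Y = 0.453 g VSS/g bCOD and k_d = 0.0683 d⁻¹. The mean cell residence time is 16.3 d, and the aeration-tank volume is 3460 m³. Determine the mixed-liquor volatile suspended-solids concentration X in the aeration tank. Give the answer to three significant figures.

X ≈ 1420 mg/L

X = Y·Q·ΔS·θ_c / [V·(1 + k_d θ_c)] = 0.453 × 1420 × (1010 − 19.7) × 16.3 / [3460 × (1 + 0.0683 × 16.3)] = 1420 mg/L.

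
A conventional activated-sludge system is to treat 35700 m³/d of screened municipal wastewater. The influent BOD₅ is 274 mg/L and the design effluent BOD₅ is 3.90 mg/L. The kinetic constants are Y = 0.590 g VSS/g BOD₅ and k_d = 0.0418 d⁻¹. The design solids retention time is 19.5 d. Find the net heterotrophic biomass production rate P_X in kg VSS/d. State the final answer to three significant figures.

P_X ≈ 3130 kg VSS/d

Correct the yield for decay: Y_obs = Y/(1 + k_d θ_c) = 0.590 / (1 + 0.0418 × 19.5) = 0.590 / 1.815 = 0.3251.
Mass of BOD₅ removed per day: Q(S₀ − S) = 35700 × 270.1 g/m³ = 9643 kg/d.
So the net sludge growth is P_X = 0.3251 × 9643 = 3134 kg VSS/d.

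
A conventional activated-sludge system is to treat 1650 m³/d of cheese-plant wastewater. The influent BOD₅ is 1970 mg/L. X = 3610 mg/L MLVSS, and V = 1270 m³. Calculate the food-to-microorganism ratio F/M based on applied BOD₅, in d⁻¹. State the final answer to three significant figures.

F/M ≈ 0.709 d⁻¹

Food-to-microorganism ratio F/M = Q S₀ / (V X) = 1650 × 1970 / (1270 × 3610) = 0.7090 d⁻¹.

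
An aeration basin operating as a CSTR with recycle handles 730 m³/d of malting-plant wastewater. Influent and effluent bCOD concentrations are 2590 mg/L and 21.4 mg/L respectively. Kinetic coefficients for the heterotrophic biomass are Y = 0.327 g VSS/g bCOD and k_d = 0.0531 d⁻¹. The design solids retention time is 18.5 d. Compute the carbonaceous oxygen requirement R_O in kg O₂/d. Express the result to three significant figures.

R_O ≈ 1440 kg O₂/d

Observed yield with endogenous decay: Y_obs = Y / (1 + k_d·θ_c) = 0.327 / (1 + 0.0531 × 18.5) = 0.327 / 1.982 = 0.1650 g VSS/g bCOD.
Q·(S₀ − S) = 730 × (2590 − 21.4) × 10⁻³ = 1875 kg/d removed.
Biomass synthesised: P_X = Y_obs × 1875 = 309.3 kg VSS/d.
R_O = Q·ΔS − 1.42 P_X = 1875 − 439.2 = 1436 kg O₂/d.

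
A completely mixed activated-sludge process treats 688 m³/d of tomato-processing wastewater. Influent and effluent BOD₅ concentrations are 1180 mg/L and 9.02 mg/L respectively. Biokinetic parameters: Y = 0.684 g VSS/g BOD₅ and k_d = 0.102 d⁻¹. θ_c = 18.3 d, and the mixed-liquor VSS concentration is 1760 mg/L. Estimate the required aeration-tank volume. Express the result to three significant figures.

V ≈ 2000 m³

Steady-state biomass mass balance: V·X·(1 + k_d·θ_c) = Y·Q·(S₀ − S)·θ_c, so V = 0.684 × 688 × (1180 − 9.02) × 18.3 / [1760 × (1 + 0.102 × 18.3)] = 1.01×10^7 / 5045 = 1999 m³.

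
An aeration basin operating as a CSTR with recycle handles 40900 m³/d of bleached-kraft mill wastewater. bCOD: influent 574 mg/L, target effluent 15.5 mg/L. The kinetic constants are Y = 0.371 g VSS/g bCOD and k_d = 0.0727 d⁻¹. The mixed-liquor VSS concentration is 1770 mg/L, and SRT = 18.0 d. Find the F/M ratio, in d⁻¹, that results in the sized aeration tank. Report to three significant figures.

F/M ≈ 0.355 d⁻¹

Rearranging the biomass balance for a CMAS with decay, V = Y·Q·ΔS·θ_c / [X·(1+k_d θ_c)] = 0.371 × 40900 × (574 − 15.5) × 18.0 / [1770 × (1 + 0.0727 × 18.0)] = 1.53×10^8 / 4086 = 37331 m³.
Food-to-microorganism ratio F/M = Q S₀ / (V X) = 40900 × 574 / (37331 × 1770) = 0.3553 d⁻¹.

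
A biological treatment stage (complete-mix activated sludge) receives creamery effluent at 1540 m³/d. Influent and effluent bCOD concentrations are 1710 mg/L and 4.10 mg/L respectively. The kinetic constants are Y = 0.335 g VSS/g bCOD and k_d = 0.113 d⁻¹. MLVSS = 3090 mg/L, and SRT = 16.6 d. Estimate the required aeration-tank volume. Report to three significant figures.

Steady-state biomass mass balance: V·X·(1 + k_d·θ_c) = Y·Q·(S₀ − S)·θ_c, so V = 0.335 × 1540 × (1710 − 4.10) × 16.6 / [3090 × (1 + 0.113 × 16.6)] = 1.46×10^7 / 8886 = 1644 m³.

V ≈ 1640 m³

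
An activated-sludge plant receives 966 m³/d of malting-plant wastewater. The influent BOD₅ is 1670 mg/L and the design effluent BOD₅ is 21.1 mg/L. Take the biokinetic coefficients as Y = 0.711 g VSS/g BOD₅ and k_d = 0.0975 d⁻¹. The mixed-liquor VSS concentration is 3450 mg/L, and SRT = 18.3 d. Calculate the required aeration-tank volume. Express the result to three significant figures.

V ≈ 2160 m³

From the SRT design equation V = Y Q (S₀−S) θ_c / [X (1 + k_d θ_c)] = 0.711 × 966 × (1670 − 21.1) × 18.3 / [3450 × (1 + 0.0975 × 18.3)] = 2.07×10^7 / 9606 = 2158 m³.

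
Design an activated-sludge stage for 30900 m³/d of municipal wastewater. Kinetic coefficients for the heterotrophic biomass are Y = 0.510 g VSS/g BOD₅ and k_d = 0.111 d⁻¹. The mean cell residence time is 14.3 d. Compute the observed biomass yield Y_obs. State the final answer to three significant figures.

The observed yield is Y_obs = Y/(1 + k_d·θ_c) = 0.510 / (1 + 0.111 × 14.3) = 0.510 / 2.587 = 0.1971 g VSS per g BOD₅ removed.

Y_obs ≈ 0.197 g VSS/g BOD₅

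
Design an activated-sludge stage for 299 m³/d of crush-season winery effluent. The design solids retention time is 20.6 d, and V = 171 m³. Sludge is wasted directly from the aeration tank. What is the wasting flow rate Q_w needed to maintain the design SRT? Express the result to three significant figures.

Q_w ≈ 8.30 m³/d

For wasting at MLVSS concentration, Q_w = V/θ_c = 171.0/20.6 = 8.301 m³/d.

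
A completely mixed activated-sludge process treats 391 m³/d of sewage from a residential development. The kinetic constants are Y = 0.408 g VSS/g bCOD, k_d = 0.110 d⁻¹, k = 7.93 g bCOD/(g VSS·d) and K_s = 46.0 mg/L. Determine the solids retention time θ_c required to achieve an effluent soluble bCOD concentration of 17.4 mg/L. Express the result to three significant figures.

At the target effluent, Y k S/(K_s+S) = 0.408×7.93×17.4/63.40 = 0.8880 d⁻¹.
θ_c = 1/(μ − k_d) = 1/(0.8880 − 0.110) = 1/0.7780 = 1.285 d.

θ_c ≈ 1.29 d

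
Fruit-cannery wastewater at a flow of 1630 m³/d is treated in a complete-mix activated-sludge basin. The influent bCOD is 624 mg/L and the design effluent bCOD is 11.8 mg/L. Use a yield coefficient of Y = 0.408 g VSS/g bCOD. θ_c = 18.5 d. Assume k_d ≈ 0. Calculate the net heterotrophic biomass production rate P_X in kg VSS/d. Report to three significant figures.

P_X ≈ 407 kg VSS/d

With endogenous decay neglected, the observed yield equals the true yield: Y_obs = Y = 0.408 g VSS/g bCOD.
Q·(S₀ − S) = 1630 × (624 − 11.8) × 10⁻³ = 997.9 kg/d removed.
P_X = Y_obs · Q(S₀ − S) = 0.4080 × 997.9 = 407.1 kg VSS/d.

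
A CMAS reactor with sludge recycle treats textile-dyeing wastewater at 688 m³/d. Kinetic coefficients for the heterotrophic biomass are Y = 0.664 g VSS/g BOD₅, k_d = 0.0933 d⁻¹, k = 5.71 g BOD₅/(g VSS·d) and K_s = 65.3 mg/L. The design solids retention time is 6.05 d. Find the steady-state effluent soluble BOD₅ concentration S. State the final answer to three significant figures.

From the Monod/SRT balance for a CMAS, S = K_s·(1+k_d θ_c)/[θ_c·(Y k − k_d) − 1] = 65.3 × (1 + 0.0933 × 6.05) / [6.05 × (0.664 × 5.71 − 0.0933) − 1] = 102.2 / 21.37 = 4.780 mg/L.

S ≈ 4.78 mg/L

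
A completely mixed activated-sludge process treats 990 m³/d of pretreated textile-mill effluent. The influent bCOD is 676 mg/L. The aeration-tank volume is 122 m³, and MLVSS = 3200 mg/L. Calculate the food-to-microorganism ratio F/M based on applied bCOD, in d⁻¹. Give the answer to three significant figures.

F/M = applied load / biomass = Q·S₀/(V·X) = 990 × 676 / (122.0 × 3200) = 1.714 d⁻¹.

F/M ≈ 1.71 d⁻¹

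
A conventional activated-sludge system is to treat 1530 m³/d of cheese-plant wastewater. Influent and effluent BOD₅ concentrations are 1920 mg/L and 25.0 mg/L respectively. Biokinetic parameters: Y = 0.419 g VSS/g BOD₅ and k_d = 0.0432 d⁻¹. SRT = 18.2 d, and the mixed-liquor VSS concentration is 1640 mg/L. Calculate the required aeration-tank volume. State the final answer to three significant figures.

V ≈ 7550 m³

From the SRT design equation V = Y Q (S₀−S) θ_c / [X (1 + k_d θ_c)] = 0.419 × 1530 × (1920 − 25.0) × 18.2 / [1640 × (1 + 0.0432 × 18.2)] = 2.21×10^7 / 2929 = 7547 m³.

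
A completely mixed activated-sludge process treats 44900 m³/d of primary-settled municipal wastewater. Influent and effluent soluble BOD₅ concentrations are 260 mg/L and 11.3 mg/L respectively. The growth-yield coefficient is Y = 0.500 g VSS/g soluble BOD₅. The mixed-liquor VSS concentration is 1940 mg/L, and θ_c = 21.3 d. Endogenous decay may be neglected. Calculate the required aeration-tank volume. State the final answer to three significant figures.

Biomass mass balance (decay neglected): V·X = Y·Q·(S₀ − S)·θ_c, so V = 0.500 × 44900 × (260 − 11.3) × 21.3 / 1940 = 61301 m³.

V ≈ 61300 m³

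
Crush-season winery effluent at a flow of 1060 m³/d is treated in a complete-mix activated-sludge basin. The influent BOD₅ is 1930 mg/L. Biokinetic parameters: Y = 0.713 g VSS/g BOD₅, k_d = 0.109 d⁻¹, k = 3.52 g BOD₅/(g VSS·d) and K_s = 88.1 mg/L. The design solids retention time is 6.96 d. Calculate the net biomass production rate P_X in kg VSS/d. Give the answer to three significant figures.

For a completely mixed reactor with recycle the Lawrence–McCarty relation gives S = K_s·(1 + k_d·θ_c) / [θ_c·(Y·k − k_d) − 1] = 88.1 × (1 + 0.109 × 6.96) / [6.96 × (0.713 × 3.52 − 0.109) − 1] = 154.9 / 15.71 = 9.863 mg/L.
Observed yield with endogenous decay: Y_obs = Y / (1 + k_d·θ_c) = 0.713 / (1 + 0.109 × 6.96) = 0.713 / 1.759 = 0.4054 g VSS/g BOD₅.
Mass of BOD₅ removed per day: Q(S₀ − S) = 1060 × 1920 g/m³ = 2035 kg/d.
Biomass produced: P_X = Y_obs·Q·ΔS = 0.4054 × 2035 ≈ 825.2 kg VSS/d.

P_X ≈ 825 kg VSS/d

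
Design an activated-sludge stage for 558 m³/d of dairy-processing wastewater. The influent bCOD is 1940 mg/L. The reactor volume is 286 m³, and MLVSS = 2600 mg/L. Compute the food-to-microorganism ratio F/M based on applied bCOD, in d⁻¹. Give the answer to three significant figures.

F/M ≈ 1.46 d⁻¹

F/M = Q·S₀ / (V·X) = 558 × 1940 / (286.0 × 2600) = 1.456 g bCOD·(g VSS·d)⁻¹.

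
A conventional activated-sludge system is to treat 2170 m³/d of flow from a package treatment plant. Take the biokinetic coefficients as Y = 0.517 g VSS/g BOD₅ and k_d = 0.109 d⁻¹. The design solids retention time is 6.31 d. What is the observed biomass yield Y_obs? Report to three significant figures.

Y_obs ≈ 0.306 g VSS/g BOD₅

Y_obs = Y / (1 + k_d θ_c) = 0.517 / (1 + 0.109 × 6.31) = 0.517 / 1.688 = 0.3063.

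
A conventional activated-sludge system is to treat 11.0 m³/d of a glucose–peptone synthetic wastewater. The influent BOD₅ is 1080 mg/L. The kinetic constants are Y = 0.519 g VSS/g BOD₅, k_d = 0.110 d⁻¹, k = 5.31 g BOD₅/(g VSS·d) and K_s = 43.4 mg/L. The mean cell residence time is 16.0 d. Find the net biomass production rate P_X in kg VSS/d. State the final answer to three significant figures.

From the Monod/SRT balance for a CMAS, S = K_s·(1+k_d θ_c)/[θ_c·(Y k − k_d) − 1] = 43.4 × (1 + 0.110 × 16.0) / [16.0 × (0.519 × 5.31 − 0.110) − 1] = 119.8 / 41.33 = 2.898 mg/L.
Y_obs = Y / (1 + k_d θ_c) = 0.519 / (1 + 0.110 × 16.0) = 0.519 / 2.760 = 0.1880.
Mass of BOD₅ removed per day: Q(S₀ − S) = 11.0 × 1077 g/m³ = 11.85 kg/d.
Net biomass production P_X = Y_obs × Q·(S₀ − S) = 0.1880 × 11.85 = 2.228 kg VSS/d.

P_X ≈ 2.23 kg VSS/d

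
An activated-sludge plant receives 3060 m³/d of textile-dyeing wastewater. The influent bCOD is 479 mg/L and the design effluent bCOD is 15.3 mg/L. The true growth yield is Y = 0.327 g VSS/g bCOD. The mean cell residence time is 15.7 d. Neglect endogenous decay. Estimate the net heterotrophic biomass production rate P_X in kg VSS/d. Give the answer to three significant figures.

With endogenous decay neglected, the observed yield equals the true yield: Y_obs = Y = 0.327 g VSS/g bCOD.
ΔS = 479 − 15.3 = 463.7 mg/L, so the substrate removal rate is 3060 × 463.7/1000 = 1419 kg bCOD/d.
So the net sludge growth is P_X = 0.3270 × 1419 = 464.0 kg VSS/d.

P_X ≈ 464 kg VSS/d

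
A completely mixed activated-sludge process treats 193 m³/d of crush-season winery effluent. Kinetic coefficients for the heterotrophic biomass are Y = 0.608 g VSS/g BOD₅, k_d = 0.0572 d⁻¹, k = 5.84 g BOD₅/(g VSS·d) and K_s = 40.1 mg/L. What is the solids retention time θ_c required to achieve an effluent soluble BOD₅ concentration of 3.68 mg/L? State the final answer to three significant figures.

θ_c ≈ 4.14 d

From 1/θ_c = Y·k·S/(K_s + S) − k_d: Y·k·S/(K_s+S) = 0.608 × 5.84 × 3.68 / (40.1 + 3.68) = 0.2985 d⁻¹.
Then 1/θ_c = μ − k_d = 0.2985 − 0.0572 = 0.2413 d⁻¹, giving θ_c = 4.145 d.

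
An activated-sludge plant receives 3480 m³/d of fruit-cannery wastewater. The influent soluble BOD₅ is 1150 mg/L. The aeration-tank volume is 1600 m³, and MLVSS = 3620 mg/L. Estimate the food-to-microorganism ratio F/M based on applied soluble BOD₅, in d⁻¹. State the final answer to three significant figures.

Food-to-microorganism ratio F/M = Q S₀ / (V X) = 3480 × 1150 / (1600 × 3620) = 0.6910 d⁻¹.

F/M ≈ 0.691 d⁻¹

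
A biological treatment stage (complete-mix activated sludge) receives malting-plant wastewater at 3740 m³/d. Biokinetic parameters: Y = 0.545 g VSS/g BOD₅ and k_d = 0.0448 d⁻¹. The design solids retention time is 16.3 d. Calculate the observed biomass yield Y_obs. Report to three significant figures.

Y_obs ≈ 0.315 g VSS/g BOD₅

Correct the yield for decay: Y_obs = Y/(1 + k_d θ_c) = 0.545 / (1 + 0.0448 × 16.3) = 0.545 / 1.730 = 0.3150.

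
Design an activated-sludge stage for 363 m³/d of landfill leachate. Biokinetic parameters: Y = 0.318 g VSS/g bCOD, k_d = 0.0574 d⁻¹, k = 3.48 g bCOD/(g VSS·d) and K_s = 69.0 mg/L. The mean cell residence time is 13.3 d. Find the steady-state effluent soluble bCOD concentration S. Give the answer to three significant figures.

From the Monod/SRT balance for a CMAS, S = K_s·(1+k_d θ_c)/[θ_c·(Y k − k_d) − 1] = 69.0 × (1 + 0.0574 × 13.3) / [13.3 × (0.318 × 3.48 − 0.0574) − 1] = 121.7 / 12.95 = 9.392 mg/L.

S ≈ 9.39 mg/L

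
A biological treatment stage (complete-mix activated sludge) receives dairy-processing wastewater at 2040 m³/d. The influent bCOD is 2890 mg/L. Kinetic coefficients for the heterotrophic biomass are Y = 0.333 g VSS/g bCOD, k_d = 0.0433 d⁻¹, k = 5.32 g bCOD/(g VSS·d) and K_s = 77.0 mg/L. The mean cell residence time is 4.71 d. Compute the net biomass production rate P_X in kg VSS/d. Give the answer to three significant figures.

Effluent substrate depends only on kinetics and SRT: S = K_s(1 + k_d θ_c) / [θ_c(Yk − k_d) − 1] = 77.0 × (1 + 0.0433 × 4.71) / [4.71 × (0.333 × 5.32 − 0.0433) − 1] = 92.70 / 7.140 = 12.98 mg/L.
Observed yield with endogenous decay: Y_obs = Y / (1 + k_d·θ_c) = 0.333 / (1 + 0.0433 × 4.71) = 0.333 / 1.204 = 0.2766 g VSS/g bCOD.
ΔS = 2890 − 13.0 = 2877 mg/L, so the substrate removal rate is 2040 × 2877/1000 = 5869 kg bCOD/d.
Biomass produced: P_X = Y_obs·Q·ΔS = 0.2766 × 5869 ≈ 1623 kg VSS/d.

P_X ≈ 1620 kg VSS/d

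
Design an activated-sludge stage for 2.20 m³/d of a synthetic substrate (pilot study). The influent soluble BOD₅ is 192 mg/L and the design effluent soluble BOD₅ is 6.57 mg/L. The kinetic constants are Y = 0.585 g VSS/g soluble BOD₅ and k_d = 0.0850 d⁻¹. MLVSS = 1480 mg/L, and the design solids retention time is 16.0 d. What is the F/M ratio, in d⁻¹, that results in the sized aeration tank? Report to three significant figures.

F/M ≈ 0.261 d⁻¹

Steady-state biomass mass balance: V·X·(1 + k_d·θ_c) = Y·Q·(S₀ − S)·θ_c, so V = 0.585 × 2.20 × (192 − 6.57) × 16.0 / [1480 × (1 + 0.0850 × 16.0)] = 3.82×10^3 / 3493 = 1.093 m³.
F/M = Q·S₀ / (V·X) = 2.20 × 192 / (1.093 × 1480) = 0.2611 g soluble BOD₅·(g VSS·d)⁻¹.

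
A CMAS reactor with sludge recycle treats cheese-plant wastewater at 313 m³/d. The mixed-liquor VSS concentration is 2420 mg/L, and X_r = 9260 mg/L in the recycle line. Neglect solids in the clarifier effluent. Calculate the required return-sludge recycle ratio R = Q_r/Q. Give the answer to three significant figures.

R ≈ 0.354

Solids balance on the clarifier gives (1+R)X = R·X_r, so R = X/(X_r − X) = 2420 / (9260 − 2420) = 0.3538.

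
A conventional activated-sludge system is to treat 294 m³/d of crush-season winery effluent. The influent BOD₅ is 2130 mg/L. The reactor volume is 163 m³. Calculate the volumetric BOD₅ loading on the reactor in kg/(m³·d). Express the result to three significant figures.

Volumetric loading L_v = Q·S₀ / V = 294 × 2130 g/m³ / 163.0 m³ = 3842 g/(m³·d) = 3.842 kg BOD₅/(m³·d).

L_v ≈ 3.84 kg BOD₅/(m³·d)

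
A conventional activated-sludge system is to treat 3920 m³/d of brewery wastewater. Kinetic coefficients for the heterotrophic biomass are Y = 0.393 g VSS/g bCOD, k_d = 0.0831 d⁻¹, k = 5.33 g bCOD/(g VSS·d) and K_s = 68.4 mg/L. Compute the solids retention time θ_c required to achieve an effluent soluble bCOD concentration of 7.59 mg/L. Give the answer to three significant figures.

θ_c ≈ 7.93 d

From 1/θ_c = Y·k·S/(K_s + S) − k_d: Y·k·S/(K_s+S) = 0.393 × 5.33 × 7.59 / (68.4 + 7.59) = 0.2092 d⁻¹.
1/θ_c = 0.2092 − 0.0831 = 0.1261 d⁻¹, so θ_c = 7.929 d.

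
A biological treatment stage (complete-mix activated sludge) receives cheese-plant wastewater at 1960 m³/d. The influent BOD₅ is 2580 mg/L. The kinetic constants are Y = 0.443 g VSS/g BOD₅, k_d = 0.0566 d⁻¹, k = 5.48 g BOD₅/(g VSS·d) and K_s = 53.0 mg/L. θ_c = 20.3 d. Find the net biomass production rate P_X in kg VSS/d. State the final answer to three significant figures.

Effluent substrate depends only on kinetics and SRT: S = K_s(1 + k_d θ_c) / [θ_c(Yk − k_d) − 1] = 53.0 × (1 + 0.0566 × 20.3) / [20.3 × (0.443 × 5.48 − 0.0566) − 1] = 113.9 / 47.13 = 2.417 mg/L.
Y_obs = Y / (1 + k_d θ_c) = 0.443 / (1 + 0.0566 × 20.3) = 0.443 / 2.149 = 0.2061.
Mass of BOD₅ removed per day: Q(S₀ − S) = 1960 × 2578 g/m³ = 5052 kg/d.
So the net sludge growth is P_X = 0.2061 × 5052 = 1041 kg VSS/d.

P_X ≈ 1040 kg VSS/d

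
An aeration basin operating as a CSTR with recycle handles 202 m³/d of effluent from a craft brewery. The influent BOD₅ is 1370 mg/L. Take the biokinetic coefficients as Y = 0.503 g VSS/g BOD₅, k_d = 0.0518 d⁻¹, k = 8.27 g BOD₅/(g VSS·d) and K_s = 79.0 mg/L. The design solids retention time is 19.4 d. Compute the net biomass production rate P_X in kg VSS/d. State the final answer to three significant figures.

P_X ≈ 69.3 kg VSS/d

For a completely mixed reactor with recycle the Lawrence–McCarty relation gives S = K_s·(1 + k_d·θ_c) / [θ_c·(Y·k − k_d) − 1] = 79.0 × (1 + 0.0518 × 19.4) / [19.4 × (0.503 × 8.27 − 0.0518) − 1] = 158.4 / 78.70 = 2.013 mg/L.
The observed yield is Y_obs = Y/(1 + k_d·θ_c) = 0.503 / (1 + 0.0518 × 19.4) = 0.503 / 2.005 = 0.2509 g VSS per g BOD₅ removed.
Q·(S₀ − S) = 202 × (1370 − 2.01) × 10⁻³ = 276.3 kg/d removed.
Net biomass production P_X = Y_obs × Q·(S₀ − S) = 0.2509 × 276.3 = 69.33 kg VSS/d.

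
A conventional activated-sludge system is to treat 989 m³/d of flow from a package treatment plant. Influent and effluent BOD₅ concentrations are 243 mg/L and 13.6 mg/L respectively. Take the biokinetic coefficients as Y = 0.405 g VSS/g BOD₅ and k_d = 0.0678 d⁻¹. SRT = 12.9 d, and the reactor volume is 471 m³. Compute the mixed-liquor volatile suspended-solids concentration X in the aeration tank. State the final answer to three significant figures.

X ≈ 1340 mg/L

Solving the biomass balance for X: X = Y Q (S₀−S) θ_c / [V (1+k_d θ_c)] = 0.405 × 989 × (243 − 13.6) × 12.9 / [471 × (1 + 0.0678 × 12.9)] = 1342 mg/L.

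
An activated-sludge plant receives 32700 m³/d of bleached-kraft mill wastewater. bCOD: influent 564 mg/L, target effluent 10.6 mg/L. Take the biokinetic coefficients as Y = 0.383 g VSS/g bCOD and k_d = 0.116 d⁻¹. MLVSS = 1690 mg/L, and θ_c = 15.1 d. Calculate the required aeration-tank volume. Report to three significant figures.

V ≈ 22500 m³

From the SRT design equation V = Y Q (S₀−S) θ_c / [X (1 + k_d θ_c)] = 0.383 × 32700 × (564 − 10.6) × 15.1 / [1690 × (1 + 0.116 × 15.1)] = 1.05×10^8 / 4650 = 22506 m³.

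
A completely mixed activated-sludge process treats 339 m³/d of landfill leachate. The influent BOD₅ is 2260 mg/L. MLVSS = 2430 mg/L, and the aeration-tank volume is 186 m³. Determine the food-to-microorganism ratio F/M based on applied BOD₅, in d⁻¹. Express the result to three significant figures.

F/M = applied load / biomass = Q·S₀/(V·X) = 339 × 2260 / (186.0 × 2430) = 1.695 d⁻¹.

F/M ≈ 1.70 d⁻¹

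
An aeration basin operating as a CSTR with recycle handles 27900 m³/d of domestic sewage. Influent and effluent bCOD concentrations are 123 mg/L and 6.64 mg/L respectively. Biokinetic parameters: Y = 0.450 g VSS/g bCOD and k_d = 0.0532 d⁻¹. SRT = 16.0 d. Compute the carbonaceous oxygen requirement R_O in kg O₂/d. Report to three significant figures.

Observed yield with endogenous decay: Y_obs = Y / (1 + k_d·θ_c) = 0.450 / (1 + 0.0532 × 16.0) = 0.450 / 1.851 = 0.2431 g VSS/g bCOD.
Q·(S₀ − S) = 27900 × (123 − 6.64) × 10⁻³ = 3246 kg/d removed.
Net sludge production P_X = 0.2431 × 3246 = 789.2 kg VSS/d.
R_O = Q·ΔS − 1.42 P_X = 3246 − 1121 = 2126 kg O₂/d.

R_O ≈ 2130 kg O₂/d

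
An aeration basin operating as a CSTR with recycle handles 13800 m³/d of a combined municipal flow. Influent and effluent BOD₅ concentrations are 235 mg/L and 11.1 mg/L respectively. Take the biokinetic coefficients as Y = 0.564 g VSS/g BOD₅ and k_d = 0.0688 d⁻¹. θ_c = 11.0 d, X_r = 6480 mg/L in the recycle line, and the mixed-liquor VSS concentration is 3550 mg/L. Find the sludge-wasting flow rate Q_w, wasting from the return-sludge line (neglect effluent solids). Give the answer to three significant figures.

Rearranging the biomass balance for a CMAS with decay, V = Y·Q·ΔS·θ_c / [X·(1+k_d θ_c)] = 0.564 × 13800 × (235 − 11.1) × 11.0 / [3550 × (1 + 0.0688 × 11.0)] = 1.92×10^7 / 6237 = 3074 m³.
Wasting from the return line (neglecting effluent solids): Q_w = V·X / (θ_c·X_r) = 3074 × 3550 / (11.0 × 6480) = 153.1 m³/d.

Q_w ≈ 153 m³/d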